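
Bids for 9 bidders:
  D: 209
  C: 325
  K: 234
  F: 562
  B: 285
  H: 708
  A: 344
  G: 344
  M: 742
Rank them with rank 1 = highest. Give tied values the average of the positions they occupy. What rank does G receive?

Sorted (descending): 742, 708, 562, 344, 344, 325, 285, 234, 209
The 2 values of 344 occupy positions 4–5 → average rank (4+5)/2 = 4.5.
G has value 344 → rank 4.5.

4.5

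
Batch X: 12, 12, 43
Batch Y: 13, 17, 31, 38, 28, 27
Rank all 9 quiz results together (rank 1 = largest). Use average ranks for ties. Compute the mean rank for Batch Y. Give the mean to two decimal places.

Sorted (descending): 43, 38, 31, 28, 27, 17, 13, 12, 12
The 2 values of 12 occupy positions 8–9 → average rank (8+9)/2 = 8.5.
Batch Y values → pooled ranks: 13→7, 17→6, 31→3, 38→2, 28→4, 27→5
Mean rank = (7 + 6 + 3 + 2 + 4 + 5) / 6 = 4.50

4.50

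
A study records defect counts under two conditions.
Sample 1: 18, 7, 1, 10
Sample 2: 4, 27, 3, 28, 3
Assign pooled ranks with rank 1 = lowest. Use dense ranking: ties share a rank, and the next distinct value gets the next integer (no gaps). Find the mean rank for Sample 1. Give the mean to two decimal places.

Sorted (ascending): 1, 3, 3, 4, 7, 10, 18, 27, 28
The 2 values of 3 share dense rank 2.
Remaining distinct values take the next consecutive integers.
Sample 1 values → pooled ranks: 18→6, 7→4, 1→1, 10→5
Mean rank = (6 + 4 + 1 + 5) / 4 = 4.00

4.00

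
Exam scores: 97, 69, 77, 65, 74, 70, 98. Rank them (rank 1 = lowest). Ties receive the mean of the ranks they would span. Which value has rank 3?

70

Sorted (ascending): 65, 69, 70, 74, 77, 97, 98
No ties — each value takes its position as its rank.
Rank 3 → value 70.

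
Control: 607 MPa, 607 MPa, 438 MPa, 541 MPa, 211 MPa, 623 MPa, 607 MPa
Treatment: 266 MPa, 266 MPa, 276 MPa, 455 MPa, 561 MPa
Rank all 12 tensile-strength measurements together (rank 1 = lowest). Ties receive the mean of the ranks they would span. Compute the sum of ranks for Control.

55

Sorted (ascending): 211, 266, 266, 276, 438, 455, 541, 561, 607, 607, 607, 623
The 2 values of 266 occupy positions 2–3 → average rank (2+3)/2 = 2.5.
The 3 values of 607 occupy positions 9–11 → average rank 10.
Control values → pooled ranks: 607→10, 607→10, 438→5, 541→7, 211→1, 623→12, 607→10
Rank sum = 10 + 10 + 5 + 7 + 1 + 12 + 10 = 55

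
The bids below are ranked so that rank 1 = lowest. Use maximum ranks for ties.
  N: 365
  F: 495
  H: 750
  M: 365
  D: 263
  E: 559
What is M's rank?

Sorted (ascending): 263, 365, 365, 495, 559, 750
The 2 values of 365 occupy positions 2–3 → each gets rank 3.
M has value 365 → rank 3.

3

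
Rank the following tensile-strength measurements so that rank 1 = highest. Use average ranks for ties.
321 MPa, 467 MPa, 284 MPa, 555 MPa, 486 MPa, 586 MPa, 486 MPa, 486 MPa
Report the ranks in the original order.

Sorted (descending): 586, 555, 486, 486, 486, 467, 321, 284
The 3 values of 486 occupy positions 3–5 → average rank 4.

7, 6, 8, 2, 4, 1, 4, 4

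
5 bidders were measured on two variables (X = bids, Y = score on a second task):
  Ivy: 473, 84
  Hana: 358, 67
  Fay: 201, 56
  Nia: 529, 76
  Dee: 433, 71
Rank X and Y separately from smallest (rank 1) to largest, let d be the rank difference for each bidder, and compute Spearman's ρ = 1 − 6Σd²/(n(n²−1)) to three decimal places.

0.900

Ranks of variable 1: 4, 2, 1, 5, 3
Ranks of variable 2: 5, 2, 1, 4, 3
d = r₁ − r₂: -1, 0, 0, 1, 0
d²: 1, 0, 0, 1, 0; Σd² = 2
ρ = 1 − 6·2/(5·24) = 1 − 12/120 = 0.900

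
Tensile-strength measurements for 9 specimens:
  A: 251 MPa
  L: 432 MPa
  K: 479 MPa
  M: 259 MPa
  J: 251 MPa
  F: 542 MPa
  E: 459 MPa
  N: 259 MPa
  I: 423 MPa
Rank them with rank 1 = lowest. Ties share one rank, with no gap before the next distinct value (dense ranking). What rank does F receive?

Sorted (ascending): 251, 251, 259, 259, 423, 432, 459, 479, 542
The 2 values of 251 share dense rank 1.
The 2 values of 259 share dense rank 2.
Remaining distinct values take the next consecutive integers.
F has value 542 MPa → rank 7.

7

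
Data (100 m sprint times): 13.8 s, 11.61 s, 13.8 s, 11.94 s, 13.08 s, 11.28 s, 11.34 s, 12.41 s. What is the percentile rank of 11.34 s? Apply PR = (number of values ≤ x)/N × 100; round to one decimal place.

25.0

N = 8.
Strictly below 11.34: 1. Equal to 11.34: 1.
PR = 2/8 × 100 = 25.0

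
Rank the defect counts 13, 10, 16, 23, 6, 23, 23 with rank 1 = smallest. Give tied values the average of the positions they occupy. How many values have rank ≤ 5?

4

Sorted (ascending): 6, 10, 13, 16, 23, 23, 23
The 3 values of 23 occupy positions 5–7 → average rank 6.
Ranks ≤ 5: {1, 2, 3, 4} → 4 values.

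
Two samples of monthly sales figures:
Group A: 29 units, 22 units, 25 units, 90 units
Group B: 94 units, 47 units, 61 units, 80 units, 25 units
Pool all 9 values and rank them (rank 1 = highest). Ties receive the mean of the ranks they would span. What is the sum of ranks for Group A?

24.5

Sorted (descending): 94, 90, 80, 61, 47, 29, 25, 25, 22
The 2 values of 25 occupy positions 7–8 → average rank (7+8)/2 = 7.5.
Group A values → pooled ranks: 29→6, 22→9, 25→7.5, 90→2
Rank sum = 6 + 9 + 7.5 + 2 = 24.5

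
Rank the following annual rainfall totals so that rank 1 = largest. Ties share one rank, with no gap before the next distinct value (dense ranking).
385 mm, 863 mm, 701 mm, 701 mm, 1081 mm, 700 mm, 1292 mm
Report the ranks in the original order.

Sorted (descending): 1292, 1081, 863, 701, 701, 700, 385
The 2 values of 701 share dense rank 4.
Remaining distinct values take the next consecutive integers.

6, 3, 4, 4, 2, 5, 1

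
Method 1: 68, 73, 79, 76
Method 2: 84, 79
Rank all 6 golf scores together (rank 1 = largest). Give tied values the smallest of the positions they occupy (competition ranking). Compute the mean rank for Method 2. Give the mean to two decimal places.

Sorted (descending): 84, 79, 79, 76, 73, 68
The 2 values of 79 occupy positions 2–3 → each gets rank 2.
Method 2 values → pooled ranks: 84→1, 79→2
Mean rank = (1 + 2) / 2 = 1.50

1.50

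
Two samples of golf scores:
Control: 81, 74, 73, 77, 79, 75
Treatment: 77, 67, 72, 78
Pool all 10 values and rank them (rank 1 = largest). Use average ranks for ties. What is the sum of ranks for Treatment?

Sorted (descending): 81, 79, 78, 77, 77, 75, 74, 73, 72, 67
The 2 values of 77 occupy positions 4–5 → average rank (4+5)/2 = 4.5.
Treatment values → pooled ranks: 77→4.5, 67→10, 72→9, 78→3
Rank sum = 4.5 + 10 + 9 + 3 = 26.5

26.5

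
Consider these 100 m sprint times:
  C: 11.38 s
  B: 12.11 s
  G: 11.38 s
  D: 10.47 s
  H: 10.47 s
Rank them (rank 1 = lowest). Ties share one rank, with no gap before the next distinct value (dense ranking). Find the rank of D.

Sorted (ascending): 10.47, 10.47, 11.38, 11.38, 12.11
The 2 values of 10.47 share dense rank 1.
The 2 values of 11.38 share dense rank 2.
Remaining distinct values take the next consecutive integers.
D has value 10.47 s → rank 1.

1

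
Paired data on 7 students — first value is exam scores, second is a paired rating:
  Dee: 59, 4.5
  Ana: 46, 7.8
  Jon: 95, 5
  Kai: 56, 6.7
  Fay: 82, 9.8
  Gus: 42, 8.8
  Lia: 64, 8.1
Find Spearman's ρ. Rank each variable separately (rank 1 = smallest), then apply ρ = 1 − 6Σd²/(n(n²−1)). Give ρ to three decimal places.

-0.143

Ranks of variable 1: 4, 2, 7, 3, 6, 1, 5
Ranks of variable 2: 1, 4, 2, 3, 7, 6, 5
d = r₁ − r₂: 3, -2, 5, 0, -1, -5, 0
d²: 9, 4, 25, 0, 1, 25, 0; Σd² = 64
ρ = 1 − 6·64/(7·48) = 1 − 384/336 = -0.143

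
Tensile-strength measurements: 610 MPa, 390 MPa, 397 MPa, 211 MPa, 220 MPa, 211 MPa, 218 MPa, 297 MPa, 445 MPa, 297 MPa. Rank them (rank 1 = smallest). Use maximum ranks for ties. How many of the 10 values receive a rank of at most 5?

Sorted (ascending): 211, 211, 218, 220, 297, 297, 390, 397, 445, 610
The 2 values of 211 occupy positions 1–2 → each gets rank 2.
The 2 values of 297 occupy positions 5–6 → each gets rank 6.
Ranks ≤ 5: {2, 2, 3, 4} → 4 values.

4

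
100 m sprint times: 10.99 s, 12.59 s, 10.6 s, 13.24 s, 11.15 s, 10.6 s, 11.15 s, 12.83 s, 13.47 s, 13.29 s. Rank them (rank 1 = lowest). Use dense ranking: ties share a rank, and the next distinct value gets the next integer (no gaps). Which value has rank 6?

13.24

Sorted (ascending): 10.6, 10.6, 10.99, 11.15, 11.15, 12.59, 12.83, 13.24, 13.29, 13.47
The 2 values of 10.6 share dense rank 1.
The 2 values of 11.15 share dense rank 3.
Remaining distinct values take the next consecutive integers.
Rank 6 → value 13.24.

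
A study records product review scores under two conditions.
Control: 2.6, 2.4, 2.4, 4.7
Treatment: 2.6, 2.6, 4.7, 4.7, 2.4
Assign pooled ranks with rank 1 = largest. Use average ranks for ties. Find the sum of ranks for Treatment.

22

Sorted (descending): 4.7, 4.7, 4.7, 2.6, 2.6, 2.6, 2.4, 2.4, 2.4
The 3 values of 4.7 occupy positions 1–3 → average rank 2.
The 3 values of 2.6 occupy positions 4–6 → average rank 5.
The 3 values of 2.4 occupy positions 7–9 → average rank 8.
Treatment values → pooled ranks: 2.6→5, 2.6→5, 4.7→2, 4.7→2, 2.4→8
Rank sum = 5 + 5 + 2 + 2 + 8 = 22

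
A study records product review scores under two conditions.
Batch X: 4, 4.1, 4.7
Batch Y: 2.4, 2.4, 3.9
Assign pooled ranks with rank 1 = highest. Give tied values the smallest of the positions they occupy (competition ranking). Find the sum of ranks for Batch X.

Sorted (descending): 4.7, 4.1, 4, 3.9, 2.4, 2.4
The 2 values of 2.4 occupy positions 5–6 → each gets rank 5.
Batch X values → pooled ranks: 4→3, 4.1→2, 4.7→1
Rank sum = 3 + 2 + 1 = 6

6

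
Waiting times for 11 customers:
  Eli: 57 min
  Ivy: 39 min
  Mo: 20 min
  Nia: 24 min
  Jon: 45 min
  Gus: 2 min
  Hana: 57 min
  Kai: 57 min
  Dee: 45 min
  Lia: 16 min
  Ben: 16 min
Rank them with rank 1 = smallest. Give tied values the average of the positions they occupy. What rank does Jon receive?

Sorted (ascending): 2, 16, 16, 20, 24, 39, 45, 45, 57, 57, 57
The 2 values of 16 occupy positions 2–3 → average rank (2+3)/2 = 2.5.
The 2 values of 45 occupy positions 7–8 → average rank (7+8)/2 = 7.5.
The 3 values of 57 occupy positions 9–11 → average rank 10.
Jon has value 45 min → rank 7.5.

7.5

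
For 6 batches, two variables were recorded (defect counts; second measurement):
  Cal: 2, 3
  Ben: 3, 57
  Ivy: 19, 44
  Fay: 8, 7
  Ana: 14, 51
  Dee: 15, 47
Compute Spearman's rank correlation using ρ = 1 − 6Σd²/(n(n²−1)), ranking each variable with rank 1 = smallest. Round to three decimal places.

0.200

Ranks of variable 1: 1, 2, 6, 3, 4, 5
Ranks of variable 2: 1, 6, 3, 2, 5, 4
d = r₁ − r₂: 0, -4, 3, 1, -1, 1
d²: 0, 16, 9, 1, 1, 1; Σd² = 28
ρ = 1 − 6·28/(6·35) = 1 − 168/210 = 0.200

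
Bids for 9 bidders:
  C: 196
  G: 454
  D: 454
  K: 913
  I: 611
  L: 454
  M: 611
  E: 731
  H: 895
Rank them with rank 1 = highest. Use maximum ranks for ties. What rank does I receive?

Sorted (descending): 913, 895, 731, 611, 611, 454, 454, 454, 196
The 2 values of 611 occupy positions 4–5 → each gets rank 5.
The 3 values of 454 occupy positions 6–8 → each gets rank 8.
I has value 611 → rank 5.

5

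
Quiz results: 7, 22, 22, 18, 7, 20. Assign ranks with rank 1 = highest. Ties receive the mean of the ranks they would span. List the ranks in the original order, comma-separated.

Sorted (descending): 22, 22, 20, 18, 7, 7
The 2 values of 22 occupy positions 1–2 → average rank (1+2)/2 = 1.5.
The 2 values of 7 occupy positions 5–6 → average rank (5+6)/2 = 5.5.

5.5, 1.5, 1.5, 4, 5.5, 3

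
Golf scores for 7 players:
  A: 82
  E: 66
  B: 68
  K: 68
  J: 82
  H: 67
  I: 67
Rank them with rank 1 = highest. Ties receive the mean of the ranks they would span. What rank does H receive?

5.5

Sorted (descending): 82, 82, 68, 68, 67, 67, 66
The 2 values of 82 occupy positions 1–2 → average rank (1+2)/2 = 1.5.
The 2 values of 68 occupy positions 3–4 → average rank (3+4)/2 = 3.5.
The 2 values of 67 occupy positions 5–6 → average rank (5+6)/2 = 5.5.
H has value 67 → rank 5.5.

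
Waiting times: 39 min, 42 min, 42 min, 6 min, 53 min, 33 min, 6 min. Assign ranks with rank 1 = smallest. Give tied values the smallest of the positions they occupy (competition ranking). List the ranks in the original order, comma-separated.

4, 5, 5, 1, 7, 3, 1

Sorted (ascending): 6, 6, 33, 39, 42, 42, 53
The 2 values of 6 occupy positions 1–2 → each gets rank 1.
The 2 values of 42 occupy positions 5–6 → each gets rank 5.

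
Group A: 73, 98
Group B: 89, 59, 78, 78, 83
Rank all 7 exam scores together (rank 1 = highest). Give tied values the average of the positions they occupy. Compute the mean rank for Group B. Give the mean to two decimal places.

Sorted (descending): 98, 89, 83, 78, 78, 73, 59
The 2 values of 78 occupy positions 4–5 → average rank (4+5)/2 = 4.5.
Group B values → pooled ranks: 89→2, 59→7, 78→4.5, 78→4.5, 83→3
Mean rank = (2 + 7 + 4.5 + 4.5 + 3) / 5 = 4.20

4.20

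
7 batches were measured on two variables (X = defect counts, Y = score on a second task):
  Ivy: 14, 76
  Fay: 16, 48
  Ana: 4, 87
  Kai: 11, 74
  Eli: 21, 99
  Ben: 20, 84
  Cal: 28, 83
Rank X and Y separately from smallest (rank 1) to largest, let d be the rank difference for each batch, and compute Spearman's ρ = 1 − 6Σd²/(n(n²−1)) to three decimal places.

Ranks of variable 1: 3, 4, 1, 2, 6, 5, 7
Ranks of variable 2: 3, 1, 6, 2, 7, 5, 4
d = r₁ − r₂: 0, 3, -5, 0, -1, 0, 3
d²: 0, 9, 25, 0, 1, 0, 9; Σd² = 44
ρ = 1 − 6·44/(7·48) = 1 − 264/336 = 0.214

0.214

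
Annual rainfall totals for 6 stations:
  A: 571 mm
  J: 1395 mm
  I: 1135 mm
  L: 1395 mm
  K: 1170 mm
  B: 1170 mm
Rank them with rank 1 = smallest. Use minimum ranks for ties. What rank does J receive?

Sorted (ascending): 571, 1135, 1170, 1170, 1395, 1395
The 2 values of 1170 occupy positions 3–4 → each gets rank 3.
The 2 values of 1395 occupy positions 5–6 → each gets rank 5.
J has value 1395 mm → rank 5.

5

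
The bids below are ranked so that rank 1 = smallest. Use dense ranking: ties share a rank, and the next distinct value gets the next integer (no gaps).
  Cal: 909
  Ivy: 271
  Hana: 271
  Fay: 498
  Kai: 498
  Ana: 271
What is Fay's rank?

2

Sorted (ascending): 271, 271, 271, 498, 498, 909
The 3 values of 271 share dense rank 1.
The 2 values of 498 share dense rank 2.
Remaining distinct values take the next consecutive integers.
Fay has value 498 → rank 2.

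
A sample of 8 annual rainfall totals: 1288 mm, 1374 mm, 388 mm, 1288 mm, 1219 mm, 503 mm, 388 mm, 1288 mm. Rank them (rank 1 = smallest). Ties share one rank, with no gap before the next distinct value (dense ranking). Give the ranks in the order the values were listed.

4, 5, 1, 4, 3, 2, 1, 4

Sorted (ascending): 388, 388, 503, 1219, 1288, 1288, 1288, 1374
The 2 values of 388 share dense rank 1.
The 3 values of 1288 share dense rank 4.
Remaining distinct values take the next consecutive integers.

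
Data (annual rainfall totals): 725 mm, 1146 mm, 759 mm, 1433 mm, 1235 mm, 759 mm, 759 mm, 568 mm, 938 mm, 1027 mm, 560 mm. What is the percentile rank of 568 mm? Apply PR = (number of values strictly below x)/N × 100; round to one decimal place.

9.1

N = 11.
Strictly below 568: 1. Equal to 568: 1.
PR = 1/11 × 100 = 9.1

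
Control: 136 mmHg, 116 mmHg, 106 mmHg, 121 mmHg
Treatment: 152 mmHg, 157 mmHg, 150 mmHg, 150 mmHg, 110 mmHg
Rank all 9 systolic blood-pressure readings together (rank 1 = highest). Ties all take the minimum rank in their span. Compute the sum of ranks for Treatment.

Sorted (descending): 157, 152, 150, 150, 136, 121, 116, 110, 106
The 2 values of 150 occupy positions 3–4 → each gets rank 3.
Treatment values → pooled ranks: 152→2, 157→1, 150→3, 150→3, 110→8
Rank sum = 2 + 1 + 3 + 3 + 8 = 17

17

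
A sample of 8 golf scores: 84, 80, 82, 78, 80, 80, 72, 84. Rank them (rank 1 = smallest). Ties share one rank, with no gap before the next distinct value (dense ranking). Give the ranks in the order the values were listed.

Sorted (ascending): 72, 78, 80, 80, 80, 82, 84, 84
The 3 values of 80 share dense rank 3.
The 2 values of 84 share dense rank 5.
Remaining distinct values take the next consecutive integers.

5, 3, 4, 2, 3, 3, 1, 5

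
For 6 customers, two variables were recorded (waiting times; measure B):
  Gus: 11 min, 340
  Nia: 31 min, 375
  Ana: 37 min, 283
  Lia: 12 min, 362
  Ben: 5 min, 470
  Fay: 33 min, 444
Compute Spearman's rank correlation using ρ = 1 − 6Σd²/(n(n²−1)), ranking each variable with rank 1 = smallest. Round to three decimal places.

-0.429

Ranks of variable 1: 2, 4, 6, 3, 1, 5
Ranks of variable 2: 2, 4, 1, 3, 6, 5
d = r₁ − r₂: 0, 0, 5, 0, -5, 0
d²: 0, 0, 25, 0, 25, 0; Σd² = 50
ρ = 1 − 6·50/(6·35) = 1 − 300/210 = -0.429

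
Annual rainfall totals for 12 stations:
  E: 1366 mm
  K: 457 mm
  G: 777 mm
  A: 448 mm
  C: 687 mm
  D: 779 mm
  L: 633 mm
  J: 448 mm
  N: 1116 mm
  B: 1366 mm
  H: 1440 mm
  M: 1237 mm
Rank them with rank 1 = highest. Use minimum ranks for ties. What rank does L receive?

9

Sorted (descending): 1440, 1366, 1366, 1237, 1116, 779, 777, 687, 633, 457, 448, 448
The 2 values of 1366 occupy positions 2–3 → each gets rank 2.
The 2 values of 448 occupy positions 11–12 → each gets rank 11.
L has value 633 mm → rank 9.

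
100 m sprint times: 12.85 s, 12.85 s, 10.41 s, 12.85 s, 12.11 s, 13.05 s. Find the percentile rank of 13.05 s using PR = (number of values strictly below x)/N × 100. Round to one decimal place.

N = 6.
Strictly below 13.05: 5. Equal to 13.05: 1.
PR = 5/6 × 100 = 83.3

83.3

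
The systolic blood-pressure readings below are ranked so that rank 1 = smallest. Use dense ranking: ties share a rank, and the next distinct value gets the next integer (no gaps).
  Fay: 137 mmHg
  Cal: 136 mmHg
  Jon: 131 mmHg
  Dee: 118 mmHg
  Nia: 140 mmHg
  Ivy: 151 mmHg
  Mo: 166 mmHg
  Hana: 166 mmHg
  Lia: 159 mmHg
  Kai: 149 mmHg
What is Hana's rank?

9

Sorted (ascending): 118, 131, 136, 137, 140, 149, 151, 159, 166, 166
The 2 values of 166 share dense rank 9.
Remaining distinct values take the next consecutive integers.
Hana has value 166 mmHg → rank 9.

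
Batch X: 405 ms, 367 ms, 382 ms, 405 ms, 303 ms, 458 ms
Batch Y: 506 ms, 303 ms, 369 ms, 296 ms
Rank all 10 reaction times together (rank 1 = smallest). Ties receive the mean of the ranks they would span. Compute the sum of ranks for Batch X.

Sorted (ascending): 296, 303, 303, 367, 369, 382, 405, 405, 458, 506
The 2 values of 303 occupy positions 2–3 → average rank (2+3)/2 = 2.5.
The 2 values of 405 occupy positions 7–8 → average rank (7+8)/2 = 7.5.
Batch X values → pooled ranks: 405→7.5, 367→4, 382→6, 405→7.5, 303→2.5, 458→9
Rank sum = 7.5 + 4 + 6 + 7.5 + 2.5 + 9 = 36.5

36.5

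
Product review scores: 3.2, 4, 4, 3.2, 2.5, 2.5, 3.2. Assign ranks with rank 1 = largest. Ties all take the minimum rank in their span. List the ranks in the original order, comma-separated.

Sorted (descending): 4, 4, 3.2, 3.2, 3.2, 2.5, 2.5
The 2 values of 4 occupy positions 1–2 → each gets rank 1.
The 3 values of 3.2 occupy positions 3–5 → each gets rank 3.
The 2 values of 2.5 occupy positions 6–7 → each gets rank 6.

3, 1, 1, 3, 6, 6, 3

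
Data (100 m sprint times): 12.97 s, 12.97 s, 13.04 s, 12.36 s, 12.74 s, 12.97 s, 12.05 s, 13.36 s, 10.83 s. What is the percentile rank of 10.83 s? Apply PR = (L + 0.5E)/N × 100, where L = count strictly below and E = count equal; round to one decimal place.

N = 9.
Strictly below 10.83: 0. Equal to 10.83: 1.
PR = (0 + 0.5·1)/9 × 100 = 5.6

5.6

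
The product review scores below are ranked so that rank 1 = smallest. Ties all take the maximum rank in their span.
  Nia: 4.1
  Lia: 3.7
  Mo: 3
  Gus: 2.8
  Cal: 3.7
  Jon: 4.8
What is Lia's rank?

4

Sorted (ascending): 2.8, 3, 3.7, 3.7, 4.1, 4.8
The 2 values of 3.7 occupy positions 3–4 → each gets rank 4.
Lia has value 3.7 → rank 4.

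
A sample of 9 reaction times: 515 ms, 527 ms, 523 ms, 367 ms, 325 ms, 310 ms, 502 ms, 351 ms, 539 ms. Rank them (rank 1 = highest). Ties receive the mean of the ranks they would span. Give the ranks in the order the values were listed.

Sorted (descending): 539, 527, 523, 515, 502, 367, 351, 325, 310
No ties — each value takes its position as its rank.

4, 2, 3, 6, 8, 9, 5, 7, 1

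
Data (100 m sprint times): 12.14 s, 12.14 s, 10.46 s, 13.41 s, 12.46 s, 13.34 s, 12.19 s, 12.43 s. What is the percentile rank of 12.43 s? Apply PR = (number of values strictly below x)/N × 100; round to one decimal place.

50.0

N = 8.
Strictly below 12.43: 4. Equal to 12.43: 1.
PR = 4/8 × 100 = 50.0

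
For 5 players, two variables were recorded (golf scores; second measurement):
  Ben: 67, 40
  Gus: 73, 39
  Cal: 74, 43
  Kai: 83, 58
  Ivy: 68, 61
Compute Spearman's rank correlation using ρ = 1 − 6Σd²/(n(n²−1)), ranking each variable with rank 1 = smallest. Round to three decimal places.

0.200

Ranks of variable 1: 1, 3, 4, 5, 2
Ranks of variable 2: 2, 1, 3, 4, 5
d = r₁ − r₂: -1, 2, 1, 1, -3
d²: 1, 4, 1, 1, 9; Σd² = 16
ρ = 1 − 6·16/(5·24) = 1 − 96/120 = 0.200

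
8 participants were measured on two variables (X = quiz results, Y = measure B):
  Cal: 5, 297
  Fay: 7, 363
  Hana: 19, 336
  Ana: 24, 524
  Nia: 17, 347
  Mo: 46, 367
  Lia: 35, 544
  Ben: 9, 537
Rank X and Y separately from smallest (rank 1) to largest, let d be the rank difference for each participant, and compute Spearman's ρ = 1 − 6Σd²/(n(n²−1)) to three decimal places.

Ranks of variable 1: 1, 2, 5, 6, 4, 8, 7, 3
Ranks of variable 2: 1, 4, 2, 6, 3, 5, 8, 7
d = r₁ − r₂: 0, -2, 3, 0, 1, 3, -1, -4
d²: 0, 4, 9, 0, 1, 9, 1, 16; Σd² = 40
ρ = 1 − 6·40/(8·63) = 1 − 240/504 = 0.524

0.524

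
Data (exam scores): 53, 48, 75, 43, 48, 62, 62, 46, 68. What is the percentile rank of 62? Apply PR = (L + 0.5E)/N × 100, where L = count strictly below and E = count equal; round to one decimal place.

66.7

N = 9.
Strictly below 62: 5. Equal to 62: 2.
PR = (5 + 0.5·2)/9 × 100 = 66.7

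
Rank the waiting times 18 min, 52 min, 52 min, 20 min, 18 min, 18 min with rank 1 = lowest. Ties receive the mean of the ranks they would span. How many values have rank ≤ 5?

Sorted (ascending): 18, 18, 18, 20, 52, 52
The 3 values of 18 occupy positions 1–3 → average rank 2.
The 2 values of 52 occupy positions 5–6 → average rank (5+6)/2 = 5.5.
Ranks ≤ 5: {2, 2, 2, 4} → 4 values.

4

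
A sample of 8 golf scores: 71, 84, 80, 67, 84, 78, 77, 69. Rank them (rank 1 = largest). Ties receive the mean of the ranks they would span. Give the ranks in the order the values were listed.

6, 1.5, 3, 8, 1.5, 4, 5, 7

Sorted (descending): 84, 84, 80, 78, 77, 71, 69, 67
The 2 values of 84 occupy positions 1–2 → average rank (1+2)/2 = 1.5.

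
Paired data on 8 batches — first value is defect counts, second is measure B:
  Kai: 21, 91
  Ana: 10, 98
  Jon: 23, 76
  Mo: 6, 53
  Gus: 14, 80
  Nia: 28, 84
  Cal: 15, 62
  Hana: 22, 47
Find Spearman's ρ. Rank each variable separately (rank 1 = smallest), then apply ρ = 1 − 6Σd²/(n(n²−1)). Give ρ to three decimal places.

Ranks of variable 1: 5, 2, 7, 1, 3, 8, 4, 6
Ranks of variable 2: 7, 8, 4, 2, 5, 6, 3, 1
d = r₁ − r₂: -2, -6, 3, -1, -2, 2, 1, 5
d²: 4, 36, 9, 1, 4, 4, 1, 25; Σd² = 84
ρ = 1 − 6·84/(8·63) = 1 − 504/504 = 0.000

0.000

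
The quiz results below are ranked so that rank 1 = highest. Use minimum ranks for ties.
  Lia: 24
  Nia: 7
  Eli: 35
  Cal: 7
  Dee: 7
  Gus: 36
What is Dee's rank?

4

Sorted (descending): 36, 35, 24, 7, 7, 7
The 3 values of 7 occupy positions 4–6 → each gets rank 4.
Dee has value 7 → rank 4.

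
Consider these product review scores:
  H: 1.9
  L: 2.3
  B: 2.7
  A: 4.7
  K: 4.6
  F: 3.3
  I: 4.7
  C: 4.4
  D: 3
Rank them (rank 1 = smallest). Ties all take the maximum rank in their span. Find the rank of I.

9

Sorted (ascending): 1.9, 2.3, 2.7, 3, 3.3, 4.4, 4.6, 4.7, 4.7
The 2 values of 4.7 occupy positions 8–9 → each gets rank 9.
I has value 4.7 → rank 9.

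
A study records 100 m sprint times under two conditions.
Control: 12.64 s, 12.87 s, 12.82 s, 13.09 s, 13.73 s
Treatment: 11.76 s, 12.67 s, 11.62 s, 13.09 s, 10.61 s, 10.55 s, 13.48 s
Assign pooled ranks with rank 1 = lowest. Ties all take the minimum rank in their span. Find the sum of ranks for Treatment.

36

Sorted (ascending): 10.55, 10.61, 11.62, 11.76, 12.64, 12.67, 12.82, 12.87, 13.09, 13.09, 13.48, 13.73
The 2 values of 13.09 occupy positions 9–10 → each gets rank 9.
Treatment values → pooled ranks: 11.76→4, 12.67→6, 11.62→3, 13.09→9, 10.61→2, 10.55→1, 13.48→11
Rank sum = 4 + 6 + 3 + 9 + 2 + 1 + 11 = 36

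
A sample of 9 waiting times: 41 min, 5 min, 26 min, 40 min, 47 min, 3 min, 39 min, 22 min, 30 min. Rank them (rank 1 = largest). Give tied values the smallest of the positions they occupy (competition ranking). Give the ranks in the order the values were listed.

Sorted (descending): 47, 41, 40, 39, 30, 26, 22, 5, 3
No ties — each value takes its position as its rank.

2, 8, 6, 3, 1, 9, 4, 7, 5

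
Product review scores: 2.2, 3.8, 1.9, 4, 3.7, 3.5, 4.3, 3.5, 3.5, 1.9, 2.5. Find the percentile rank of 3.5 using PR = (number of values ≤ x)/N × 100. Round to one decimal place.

N = 11.
Strictly below 3.5: 4. Equal to 3.5: 3.
PR = 7/11 × 100 = 63.6

63.6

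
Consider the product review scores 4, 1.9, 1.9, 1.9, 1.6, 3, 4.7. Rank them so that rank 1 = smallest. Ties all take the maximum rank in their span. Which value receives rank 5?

3

Sorted (ascending): 1.6, 1.9, 1.9, 1.9, 3, 4, 4.7
The 3 values of 1.9 occupy positions 2–4 → each gets rank 4.
Rank 5 → value 3.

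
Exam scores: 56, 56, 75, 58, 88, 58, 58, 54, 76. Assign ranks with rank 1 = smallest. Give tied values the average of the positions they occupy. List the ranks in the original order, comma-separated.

2.5, 2.5, 7, 5, 9, 5, 5, 1, 8

Sorted (ascending): 54, 56, 56, 58, 58, 58, 75, 76, 88
The 2 values of 56 occupy positions 2–3 → average rank (2+3)/2 = 2.5.
The 3 values of 58 occupy positions 4–6 → average rank 5.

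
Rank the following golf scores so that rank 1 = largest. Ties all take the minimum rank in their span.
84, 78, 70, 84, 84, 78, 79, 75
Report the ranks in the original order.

Sorted (descending): 84, 84, 84, 79, 78, 78, 75, 70
The 3 values of 84 occupy positions 1–3 → each gets rank 1.
The 2 values of 78 occupy positions 5–6 → each gets rank 5.

1, 5, 8, 1, 1, 5, 4, 7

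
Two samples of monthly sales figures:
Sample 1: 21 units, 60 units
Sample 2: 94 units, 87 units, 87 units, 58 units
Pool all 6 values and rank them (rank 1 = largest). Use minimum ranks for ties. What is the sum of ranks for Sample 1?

Sorted (descending): 94, 87, 87, 60, 58, 21
The 2 values of 87 occupy positions 2–3 → each gets rank 2.
Sample 1 values → pooled ranks: 21→6, 60→4
Rank sum = 6 + 4 = 10

10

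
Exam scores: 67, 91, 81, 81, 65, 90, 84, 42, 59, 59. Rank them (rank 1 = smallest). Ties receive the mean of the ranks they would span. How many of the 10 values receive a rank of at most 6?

Sorted (ascending): 42, 59, 59, 65, 67, 81, 81, 84, 90, 91
The 2 values of 59 occupy positions 2–3 → average rank (2+3)/2 = 2.5.
The 2 values of 81 occupy positions 6–7 → average rank (6+7)/2 = 6.5.
Ranks ≤ 6: {1, 2.5, 2.5, 4, 5} → 5 values.

5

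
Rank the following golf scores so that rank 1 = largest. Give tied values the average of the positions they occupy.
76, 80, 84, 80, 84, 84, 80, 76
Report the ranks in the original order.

7.5, 5, 2, 5, 2, 2, 5, 7.5

Sorted (descending): 84, 84, 84, 80, 80, 80, 76, 76
The 3 values of 84 occupy positions 1–3 → average rank 2.
The 3 values of 80 occupy positions 4–6 → average rank 5.
The 2 values of 76 occupy positions 7–8 → average rank (7+8)/2 = 7.5.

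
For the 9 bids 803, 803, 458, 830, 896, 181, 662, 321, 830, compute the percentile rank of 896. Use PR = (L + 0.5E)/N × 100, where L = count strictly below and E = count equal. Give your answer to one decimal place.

N = 9.
Strictly below 896: 8. Equal to 896: 1.
PR = (8 + 0.5·1)/9 × 100 = 94.4

94.4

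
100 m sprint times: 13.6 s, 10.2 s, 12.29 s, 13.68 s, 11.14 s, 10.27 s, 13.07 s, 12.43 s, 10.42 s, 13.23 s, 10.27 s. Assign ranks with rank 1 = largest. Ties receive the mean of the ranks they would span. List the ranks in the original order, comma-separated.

2, 11, 6, 1, 7, 9.5, 4, 5, 8, 3, 9.5

Sorted (descending): 13.68, 13.6, 13.23, 13.07, 12.43, 12.29, 11.14, 10.42, 10.27, 10.27, 10.2
The 2 values of 10.27 occupy positions 9–10 → average rank (9+10)/2 = 9.5.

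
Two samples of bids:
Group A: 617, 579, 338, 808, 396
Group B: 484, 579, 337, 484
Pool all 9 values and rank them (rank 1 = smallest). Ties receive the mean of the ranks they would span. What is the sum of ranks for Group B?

Sorted (ascending): 337, 338, 396, 484, 484, 579, 579, 617, 808
The 2 values of 484 occupy positions 4–5 → average rank (4+5)/2 = 4.5.
The 2 values of 579 occupy positions 6–7 → average rank (6+7)/2 = 6.5.
Group B values → pooled ranks: 484→4.5, 579→6.5, 337→1, 484→4.5
Rank sum = 4.5 + 6.5 + 1 + 4.5 = 16.5

16.5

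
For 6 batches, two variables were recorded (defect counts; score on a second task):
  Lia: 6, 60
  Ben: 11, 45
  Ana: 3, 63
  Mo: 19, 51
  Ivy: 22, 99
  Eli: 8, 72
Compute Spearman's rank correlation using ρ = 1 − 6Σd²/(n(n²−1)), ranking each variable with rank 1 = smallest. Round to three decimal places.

Ranks of variable 1: 2, 4, 1, 5, 6, 3
Ranks of variable 2: 3, 1, 4, 2, 6, 5
d = r₁ − r₂: -1, 3, -3, 3, 0, -2
d²: 1, 9, 9, 9, 0, 4; Σd² = 32
ρ = 1 − 6·32/(6·35) = 1 − 192/210 = 0.086

0.086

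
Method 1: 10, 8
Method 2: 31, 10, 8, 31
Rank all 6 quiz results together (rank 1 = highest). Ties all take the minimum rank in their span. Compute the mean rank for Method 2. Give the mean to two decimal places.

Sorted (descending): 31, 31, 10, 10, 8, 8
The 2 values of 31 occupy positions 1–2 → each gets rank 1.
The 2 values of 10 occupy positions 3–4 → each gets rank 3.
The 2 values of 8 occupy positions 5–6 → each gets rank 5.
Method 2 values → pooled ranks: 31→1, 10→3, 8→5, 31→1
Mean rank = (1 + 3 + 5 + 1) / 4 = 2.50

2.50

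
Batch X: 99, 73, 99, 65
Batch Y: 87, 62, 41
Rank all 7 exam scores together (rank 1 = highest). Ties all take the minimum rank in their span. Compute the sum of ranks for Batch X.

11

Sorted (descending): 99, 99, 87, 73, 65, 62, 41
The 2 values of 99 occupy positions 1–2 → each gets rank 1.
Batch X values → pooled ranks: 99→1, 73→4, 99→1, 65→5
Rank sum = 1 + 4 + 1 + 5 = 11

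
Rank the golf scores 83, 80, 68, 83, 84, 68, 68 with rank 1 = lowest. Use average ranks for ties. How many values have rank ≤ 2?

3

Sorted (ascending): 68, 68, 68, 80, 83, 83, 84
The 3 values of 68 occupy positions 1–3 → average rank 2.
The 2 values of 83 occupy positions 5–6 → average rank (5+6)/2 = 5.5.
Ranks ≤ 2: {2, 2, 2} → 3 values.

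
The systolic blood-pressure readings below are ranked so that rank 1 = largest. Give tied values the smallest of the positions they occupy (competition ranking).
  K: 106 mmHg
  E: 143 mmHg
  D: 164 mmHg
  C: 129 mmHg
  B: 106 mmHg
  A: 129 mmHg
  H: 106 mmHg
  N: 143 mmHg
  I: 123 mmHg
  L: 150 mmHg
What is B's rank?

8

Sorted (descending): 164, 150, 143, 143, 129, 129, 123, 106, 106, 106
The 2 values of 143 occupy positions 3–4 → each gets rank 3.
The 2 values of 129 occupy positions 5–6 → each gets rank 5.
The 3 values of 106 occupy positions 8–10 → each gets rank 8.
B has value 106 mmHg → rank 8.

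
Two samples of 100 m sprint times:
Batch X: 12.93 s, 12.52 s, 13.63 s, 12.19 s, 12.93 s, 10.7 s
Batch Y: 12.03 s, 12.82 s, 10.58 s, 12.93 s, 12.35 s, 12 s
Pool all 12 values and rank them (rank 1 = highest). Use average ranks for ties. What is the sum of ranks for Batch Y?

Sorted (descending): 13.63, 12.93, 12.93, 12.93, 12.82, 12.52, 12.35, 12.19, 12.03, 12, 10.7, 10.58
The 3 values of 12.93 occupy positions 2–4 → average rank 3.
Batch Y values → pooled ranks: 12.03→9, 12.82→5, 10.58→12, 12.93→3, 12.35→7, 12→10
Rank sum = 9 + 5 + 12 + 3 + 7 + 10 = 46

46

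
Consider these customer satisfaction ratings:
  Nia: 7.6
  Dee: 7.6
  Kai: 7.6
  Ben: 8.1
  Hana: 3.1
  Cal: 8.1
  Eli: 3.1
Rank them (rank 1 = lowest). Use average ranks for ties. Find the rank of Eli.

1.5

Sorted (ascending): 3.1, 3.1, 7.6, 7.6, 7.6, 8.1, 8.1
The 2 values of 3.1 occupy positions 1–2 → average rank (1+2)/2 = 1.5.
The 3 values of 7.6 occupy positions 3–5 → average rank 4.
The 2 values of 8.1 occupy positions 6–7 → average rank (6+7)/2 = 6.5.
Eli has value 3.1 → rank 1.5.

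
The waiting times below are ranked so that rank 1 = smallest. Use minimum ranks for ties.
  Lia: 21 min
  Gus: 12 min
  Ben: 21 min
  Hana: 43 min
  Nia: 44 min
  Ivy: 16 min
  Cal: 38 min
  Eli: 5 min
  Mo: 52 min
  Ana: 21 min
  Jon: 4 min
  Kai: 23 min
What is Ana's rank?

Sorted (ascending): 4, 5, 12, 16, 21, 21, 21, 23, 38, 43, 44, 52
The 3 values of 21 occupy positions 5–7 → each gets rank 5.
Ana has value 21 min → rank 5.

5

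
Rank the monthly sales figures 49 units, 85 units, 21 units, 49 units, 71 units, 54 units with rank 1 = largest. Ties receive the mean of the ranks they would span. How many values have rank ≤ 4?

3

Sorted (descending): 85, 71, 54, 49, 49, 21
The 2 values of 49 occupy positions 4–5 → average rank (4+5)/2 = 4.5.
Ranks ≤ 4: {1, 2, 3} → 3 values.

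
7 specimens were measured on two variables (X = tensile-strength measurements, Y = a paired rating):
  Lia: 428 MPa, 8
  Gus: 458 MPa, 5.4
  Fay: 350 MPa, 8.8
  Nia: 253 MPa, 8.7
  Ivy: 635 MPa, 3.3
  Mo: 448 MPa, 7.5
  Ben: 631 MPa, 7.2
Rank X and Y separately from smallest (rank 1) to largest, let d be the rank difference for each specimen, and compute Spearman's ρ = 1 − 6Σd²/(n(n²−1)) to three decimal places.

-0.929

Ranks of variable 1: 3, 5, 2, 1, 7, 4, 6
Ranks of variable 2: 5, 2, 7, 6, 1, 4, 3
d = r₁ − r₂: -2, 3, -5, -5, 6, 0, 3
d²: 4, 9, 25, 25, 36, 0, 9; Σd² = 108
ρ = 1 − 6·108/(7·48) = 1 − 648/336 = -0.929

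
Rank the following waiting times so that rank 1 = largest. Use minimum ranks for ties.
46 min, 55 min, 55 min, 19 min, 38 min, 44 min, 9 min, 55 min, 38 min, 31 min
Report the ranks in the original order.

4, 1, 1, 9, 6, 5, 10, 1, 6, 8

Sorted (descending): 55, 55, 55, 46, 44, 38, 38, 31, 19, 9
The 3 values of 55 occupy positions 1–3 → each gets rank 1.
The 2 values of 38 occupy positions 6–7 → each gets rank 6.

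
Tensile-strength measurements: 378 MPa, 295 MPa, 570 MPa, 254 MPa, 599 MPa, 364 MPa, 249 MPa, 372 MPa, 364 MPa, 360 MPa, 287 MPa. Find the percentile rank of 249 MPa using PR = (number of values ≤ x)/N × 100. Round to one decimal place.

N = 11.
Strictly below 249: 0. Equal to 249: 1.
PR = 1/11 × 100 = 9.1

9.1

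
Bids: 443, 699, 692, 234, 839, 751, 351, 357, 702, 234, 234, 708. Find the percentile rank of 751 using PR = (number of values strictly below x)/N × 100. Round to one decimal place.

83.3

N = 12.
Strictly below 751: 10. Equal to 751: 1.
PR = 10/12 × 100 = 83.3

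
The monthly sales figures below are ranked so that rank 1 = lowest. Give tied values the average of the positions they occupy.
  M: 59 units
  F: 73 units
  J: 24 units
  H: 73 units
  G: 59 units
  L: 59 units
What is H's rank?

5.5

Sorted (ascending): 24, 59, 59, 59, 73, 73
The 3 values of 59 occupy positions 2–4 → average rank 3.
The 2 values of 73 occupy positions 5–6 → average rank (5+6)/2 = 5.5.
H has value 73 units → rank 5.5.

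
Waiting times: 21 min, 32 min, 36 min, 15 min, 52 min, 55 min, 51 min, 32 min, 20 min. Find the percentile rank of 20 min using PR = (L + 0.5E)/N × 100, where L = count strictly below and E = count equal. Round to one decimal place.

16.7

N = 9.
Strictly below 20: 1. Equal to 20: 1.
PR = (1 + 0.5·1)/9 × 100 = 16.7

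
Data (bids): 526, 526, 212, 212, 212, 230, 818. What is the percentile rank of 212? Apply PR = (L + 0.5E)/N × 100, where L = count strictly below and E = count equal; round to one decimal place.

21.4

N = 7.
Strictly below 212: 0. Equal to 212: 3.
PR = (0 + 0.5·3)/7 × 100 = 21.4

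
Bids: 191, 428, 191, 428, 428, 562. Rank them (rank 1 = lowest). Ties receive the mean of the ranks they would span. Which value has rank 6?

Sorted (ascending): 191, 191, 428, 428, 428, 562
The 2 values of 191 occupy positions 1–2 → average rank (1+2)/2 = 1.5.
The 3 values of 428 occupy positions 3–5 → average rank 4.
Rank 6 → value 562.

562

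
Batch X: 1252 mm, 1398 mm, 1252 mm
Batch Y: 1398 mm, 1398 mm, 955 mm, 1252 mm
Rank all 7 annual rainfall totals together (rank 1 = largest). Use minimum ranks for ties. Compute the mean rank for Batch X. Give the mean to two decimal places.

Sorted (descending): 1398, 1398, 1398, 1252, 1252, 1252, 955
The 3 values of 1398 occupy positions 1–3 → each gets rank 1.
The 3 values of 1252 occupy positions 4–6 → each gets rank 4.
Batch X values → pooled ranks: 1252→4, 1398→1, 1252→4
Mean rank = (4 + 1 + 4) / 3 = 3.00

3.00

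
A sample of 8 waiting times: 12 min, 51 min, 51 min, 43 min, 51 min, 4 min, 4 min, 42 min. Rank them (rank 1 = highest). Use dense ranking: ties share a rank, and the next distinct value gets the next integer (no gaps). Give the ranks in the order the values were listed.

Sorted (descending): 51, 51, 51, 43, 42, 12, 4, 4
The 3 values of 51 share dense rank 1.
The 2 values of 4 share dense rank 5.
Remaining distinct values take the next consecutive integers.

4, 1, 1, 2, 1, 5, 5, 3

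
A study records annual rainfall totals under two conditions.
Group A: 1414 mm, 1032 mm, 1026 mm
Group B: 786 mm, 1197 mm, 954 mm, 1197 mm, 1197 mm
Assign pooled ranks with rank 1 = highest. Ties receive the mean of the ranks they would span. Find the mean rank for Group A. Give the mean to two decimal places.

4.00

Sorted (descending): 1414, 1197, 1197, 1197, 1032, 1026, 954, 786
The 3 values of 1197 occupy positions 2–4 → average rank 3.
Group A values → pooled ranks: 1414→1, 1032→5, 1026→6
Mean rank = (1 + 5 + 6) / 3 = 4.00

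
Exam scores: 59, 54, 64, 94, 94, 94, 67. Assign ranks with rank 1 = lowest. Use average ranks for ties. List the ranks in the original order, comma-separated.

2, 1, 3, 6, 6, 6, 4

Sorted (ascending): 54, 59, 64, 67, 94, 94, 94
The 3 values of 94 occupy positions 5–7 → average rank 6.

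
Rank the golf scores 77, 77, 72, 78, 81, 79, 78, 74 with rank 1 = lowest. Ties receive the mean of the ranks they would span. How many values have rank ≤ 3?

2

Sorted (ascending): 72, 74, 77, 77, 78, 78, 79, 81
The 2 values of 77 occupy positions 3–4 → average rank (3+4)/2 = 3.5.
The 2 values of 78 occupy positions 5–6 → average rank (5+6)/2 = 5.5.
Ranks ≤ 3: {1, 2} → 2 values.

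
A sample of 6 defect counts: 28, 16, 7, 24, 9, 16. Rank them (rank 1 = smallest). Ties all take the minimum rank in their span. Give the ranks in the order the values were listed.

6, 3, 1, 5, 2, 3

Sorted (ascending): 7, 9, 16, 16, 24, 28
The 2 values of 16 occupy positions 3–4 → each gets rank 3.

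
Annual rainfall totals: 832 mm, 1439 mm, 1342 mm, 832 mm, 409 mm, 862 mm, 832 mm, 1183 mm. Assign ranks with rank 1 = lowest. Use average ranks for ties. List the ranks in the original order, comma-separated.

3, 8, 7, 3, 1, 5, 3, 6

Sorted (ascending): 409, 832, 832, 832, 862, 1183, 1342, 1439
The 3 values of 832 occupy positions 2–4 → average rank 3.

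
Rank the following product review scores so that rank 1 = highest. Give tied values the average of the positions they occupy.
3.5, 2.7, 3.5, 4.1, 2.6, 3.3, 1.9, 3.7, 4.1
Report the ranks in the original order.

4.5, 7, 4.5, 1.5, 8, 6, 9, 3, 1.5

Sorted (descending): 4.1, 4.1, 3.7, 3.5, 3.5, 3.3, 2.7, 2.6, 1.9
The 2 values of 4.1 occupy positions 1–2 → average rank (1+2)/2 = 1.5.
The 2 values of 3.5 occupy positions 4–5 → average rank (4+5)/2 = 4.5.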